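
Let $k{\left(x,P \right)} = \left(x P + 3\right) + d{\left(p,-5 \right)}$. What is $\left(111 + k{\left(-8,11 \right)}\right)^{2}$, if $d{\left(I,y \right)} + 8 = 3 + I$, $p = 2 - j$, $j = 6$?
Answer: $289$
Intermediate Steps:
$p = -4$ ($p = 2 - 6 = -4$)
$d{\left(I,y \right)} = -5 + I$ ($d{\left(I,y \right)} = -8 + \left(3 + I\right) = -5 + I$)
$k{\left(x,P \right)} = -6 + P x$ ($k{\left(x,P \right)} = \left(x P + 3\right) - 9 = \left(P x + 3\right) - 9 = \left(3 + P x\right) - 9 = -6 + P x$)
$\left(111 + k{\left(-8,11 \right)}\right)^{2} = \left(111 + \left(-6 + 11 \left(-8\right)\right)\right)^{2} = \left(111 - 94\right)^{2} = 17^{2} = 289$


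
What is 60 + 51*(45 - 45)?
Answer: 60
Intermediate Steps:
60 + 51*(45 - 45) = 60 + 51*0 = 60 + 0 = 60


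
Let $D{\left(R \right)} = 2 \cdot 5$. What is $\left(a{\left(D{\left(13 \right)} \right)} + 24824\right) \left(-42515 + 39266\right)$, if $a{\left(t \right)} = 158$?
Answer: $-81166518$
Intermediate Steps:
$D{\left(R \right)} = 10$
$\left(a{\left(D{\left(13 \right)} \right)} + 24824\right) \left(-42515 + 39266\right) = \left(158 + 24824\right) \left(-42515 + 39266\right) = 24982 \left(-3249\right) = -81166518$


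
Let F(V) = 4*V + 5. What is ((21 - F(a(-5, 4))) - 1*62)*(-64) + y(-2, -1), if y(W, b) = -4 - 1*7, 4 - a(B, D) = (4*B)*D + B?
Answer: 25717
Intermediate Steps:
a(B, D) = 4 - B - 4*B*D (a(B, D) = 4 - ((4*B)*D + B) = 4 - (4*B*D + B) = 4 - (B + 4*B*D) = 4 + (-B - 4*B*D) = 4 - B - 4*B*D)
F(V) = 5 + 4*V
y(W, b) = -11 (y(W, b) = -4 - 7 = -11)
((21 - F(a(-5, 4))) - 1*62)*(-64) + y(-2, -1) = ((21 - (5 + 4*(4 - 1*(-5) - 4*(-5)*4))) - 1*62)*(-64) - 11 = ((21 - (5 + 4*(4 + 5 + 80))) - 62)*(-64) - 11 = ((21 - (5 + 4*89)) - 62)*(-64) - 11 = ((21 - (5 + 356)) - 62)*(-64) - 11 = ((21 - 1*361) - 62)*(-64) - 11 = ((21 - 361) - 62)*(-64) - 11 = (-340 - 62)*(-64) - 11 = -402*(-64) - 11 = 25728 - 11 = 25717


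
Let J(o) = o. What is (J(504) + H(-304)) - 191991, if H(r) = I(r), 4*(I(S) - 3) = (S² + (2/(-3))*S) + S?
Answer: -505216/3 ≈ -1.6841e+5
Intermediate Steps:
I(S) = 3 + S²/4 + S/12 (I(S) = 3 + ((S² + (2/(-3))*S) + S)/4 = 3 + ((S² + (2*(-⅓))*S) + S)/4 = 3 + ((S² - 2*S/3) + S)/4 = 3 + (S² + S/3)/4 = 3 + (S²/4 + S/12) = 3 + S²/4 + S/12)
H(r) = 3 + r²/4 + r/12
(J(504) + H(-304)) - 191991 = (504 + (3 + (¼)*(-304)² + (1/12)*(-304))) - 191991 = (504 + (3 + (¼)*92416 - 76/3)) - 191991 = (504 + (3 + 23104 - 76/3)) - 191991 = (504 + 69245/3) - 191991 = 70757/3 - 191991 = -505216/3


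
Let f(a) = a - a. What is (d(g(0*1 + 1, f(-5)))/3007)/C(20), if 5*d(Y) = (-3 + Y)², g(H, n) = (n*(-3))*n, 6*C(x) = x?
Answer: 27/150350 ≈ 0.00017958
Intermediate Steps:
f(a) = 0
C(x) = x/6
g(H, n) = -3*n² (g(H, n) = (-3*n)*n = -3*n²)
d(Y) = (-3 + Y)²/5
(d(g(0*1 + 1, f(-5)))/3007)/C(20) = (((-3 - 3*0²)²/5)/3007)/(((⅙)*20)) = (((-3 - 3*0)²/5)*(1/3007))/(10/3) = (((-3 + 0)²/5)*(1/3007))*(3/10) = (((⅕)*(-3)²)*(1/3007))*(3/10) = (((⅕)*9)*(1/3007))*(3/10) = ((9/5)*(1/3007))*(3/10) = (9/15035)*(3/10) = 27/150350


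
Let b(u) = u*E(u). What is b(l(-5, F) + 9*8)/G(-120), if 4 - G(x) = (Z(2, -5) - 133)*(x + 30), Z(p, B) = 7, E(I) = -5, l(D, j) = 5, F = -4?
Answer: 385/11336 ≈ 0.033963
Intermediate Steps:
G(x) = 3784 + 126*x (G(x) = 4 - (7 - 133)*(x + 30) = 4 - (-126)*(30 + x) = 4 - (-3780 - 126*x) = 4 + (3780 + 126*x) = 3784 + 126*x)
b(u) = -5*u (b(u) = u*(-5) = -5*u)
b(l(-5, F) + 9*8)/G(-120) = (-5*(5 + 9*8))/(3784 + 126*(-120)) = (-5*(5 + 72))/(3784 - 15120) = -5*77/(-11336) = -385*(-1/11336) = 385/11336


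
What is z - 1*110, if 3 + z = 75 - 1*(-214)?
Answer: 176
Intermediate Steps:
z = 286 (z = -3 + (75 - 1*(-214)) = -3 + (75 + 214) = -3 + 289 = 286)
z - 1*110 = 286 - 1*110 = 286 - 110 = 176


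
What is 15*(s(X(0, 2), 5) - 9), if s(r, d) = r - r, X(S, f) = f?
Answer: -135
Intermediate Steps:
s(r, d) = 0
15*(s(X(0, 2), 5) - 9) = 15*(0 - 9) = 15*(-9) = -135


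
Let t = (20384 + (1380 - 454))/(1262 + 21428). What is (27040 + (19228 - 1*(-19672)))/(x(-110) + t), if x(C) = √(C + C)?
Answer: 318835659660/1137180581 - 678965848680*I*√55/1137180581 ≈ 280.37 - 4427.9*I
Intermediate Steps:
x(C) = √2*√C (x(C) = √(2*C) = √2*√C)
t = 2131/2269 (t = (20384 + 926)/22690 = 21310*(1/22690) = 2131/2269 ≈ 0.93918)
(27040 + (19228 - 1*(-19672)))/(x(-110) + t) = (27040 + (19228 - 1*(-19672)))/(√2*√(-110) + 2131/2269) = (27040 + (19228 + 19672))/(√2*(I*√110) + 2131/2269) = (27040 + 38900)/(2*I*√55 + 2131/2269) = 65940/(2131/2269 + 2*I*√55)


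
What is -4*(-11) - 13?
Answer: 31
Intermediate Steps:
-4*(-11) - 13 = 44 - 13 = 31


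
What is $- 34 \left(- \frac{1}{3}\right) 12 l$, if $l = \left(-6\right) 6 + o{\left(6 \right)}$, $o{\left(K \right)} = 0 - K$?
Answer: $-5712$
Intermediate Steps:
$o{\left(K \right)} = - K$
$l = -42$ ($l = \left(-6\right) 6 - 6 = -36 - 6 = -42$)
$- 34 \left(- \frac{1}{3}\right) 12 l = - 34 \left(- \frac{1}{3}\right) 12 \left(-42\right) = - 34 \left(\left(-1\right) \frac{1}{3}\right) 12 \left(-42\right) = \left(-34\right) \left(- \frac{1}{3}\right) 12 \left(-42\right) = \frac{34}{3} \cdot 12 \left(-42\right) = 136 \left(-42\right) = -5712$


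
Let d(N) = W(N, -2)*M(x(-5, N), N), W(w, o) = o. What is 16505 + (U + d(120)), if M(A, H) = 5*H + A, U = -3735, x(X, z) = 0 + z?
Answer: 11330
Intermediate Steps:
x(X, z) = z
M(A, H) = A + 5*H
d(N) = -12*N (d(N) = -2*(N + 5*N) = -12*N)
16505 + (U + d(120)) = 16505 + (-3735 - 12*120) = 16505 + (-3735 - 1440) = 16505 - 5175 = 11330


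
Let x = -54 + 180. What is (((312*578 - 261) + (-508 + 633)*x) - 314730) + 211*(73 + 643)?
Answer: 32171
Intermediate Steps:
x = 126
(((312*578 - 261) + (-508 + 633)*x) - 314730) + 211*(73 + 643) = (((312*578 - 261) + (-508 + 633)*126) - 314730) + 211*(73 + 643) = (((180336 - 261) + 125*126) - 314730) + 211*716 = ((180075 + 15750) - 314730) + 151076 = (195825 - 314730) + 151076 = -118905 + 151076 = 32171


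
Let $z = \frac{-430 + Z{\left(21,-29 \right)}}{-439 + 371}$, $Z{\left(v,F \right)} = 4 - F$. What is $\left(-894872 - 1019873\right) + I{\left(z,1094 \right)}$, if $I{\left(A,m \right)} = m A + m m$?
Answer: $- \frac{24191747}{34} \approx -7.1152 \cdot 10^{5}$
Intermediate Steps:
$z = \frac{397}{68}$ ($z = \frac{-430 + \left(4 - -29\right)}{-439 + 371} = \frac{-430 + \left(4 + 29\right)}{-68} = \left(-430 + 33\right) \left(- \frac{1}{68}\right) = \left(-397\right) \left(- \frac{1}{68}\right) = \frac{397}{68} \approx 5.8382$)
$I{\left(A,m \right)} = m^{2} + A m$ ($I{\left(A,m \right)} = A m + m^{2} = m^{2} + A m$)
$\left(-894872 - 1019873\right) + I{\left(z,1094 \right)} = \left(-894872 - 1019873\right) + 1094 \left(\frac{397}{68} + 1094\right) = -1914745 + 1094 \cdot \frac{74789}{68} = -1914745 + \frac{40909583}{34} = - \frac{24191747}{34}$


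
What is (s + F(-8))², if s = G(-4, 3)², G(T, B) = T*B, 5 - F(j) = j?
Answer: 24649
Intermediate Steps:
F(j) = 5 - j
G(T, B) = B*T
s = 144 (s = (3*(-4))² = (-12)² = 144)
(s + F(-8))² = (144 + (5 - 1*(-8)))² = (144 + (5 + 8))² = (144 + 13)² = 157² = 24649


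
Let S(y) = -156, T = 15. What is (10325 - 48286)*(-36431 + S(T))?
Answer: 1388879107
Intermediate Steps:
(10325 - 48286)*(-36431 + S(T)) = (10325 - 48286)*(-36431 - 156) = -37961*(-36587) = 1388879107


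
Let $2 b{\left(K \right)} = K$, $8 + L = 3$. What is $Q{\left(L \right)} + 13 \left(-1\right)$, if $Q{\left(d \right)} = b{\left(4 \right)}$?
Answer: $-11$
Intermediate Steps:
$L = -5$ ($L = -8 + 3 = -5$)
$b{\left(K \right)} = \frac{K}{2}$
$Q{\left(d \right)} = 2$ ($Q{\left(d \right)} = \frac{1}{2} \cdot 4 = 2$)
$Q{\left(L \right)} + 13 \left(-1\right) = 2 + 13 \left(-1\right) = 2 - 13 = -11$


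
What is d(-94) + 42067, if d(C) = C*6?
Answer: 41503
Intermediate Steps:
d(C) = 6*C
d(-94) + 42067 = 6*(-94) + 42067 = -564 + 42067 = 41503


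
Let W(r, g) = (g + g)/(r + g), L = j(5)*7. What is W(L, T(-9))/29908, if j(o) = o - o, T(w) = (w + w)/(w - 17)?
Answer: 1/14954 ≈ 6.6872e-5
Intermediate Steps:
T(w) = 2*w/(-17 + w) (T(w) = (2*w)/(-17 + w) = 2*w/(-17 + w))
j(o) = 0
L = 0 (L = 0*7 = 0)
W(r, g) = 2*g/(g + r) (W(r, g) = (2*g)/(g + r) = 2*g/(g + r))
W(L, T(-9))/29908 = (2*(2*(-9)/(-17 - 9))/(2*(-9)/(-17 - 9) + 0))/29908 = (2*(2*(-9)/(-26))/(2*(-9)/(-26) + 0))*(1/29908) = (2*(2*(-9)*(-1/26))/(2*(-9)*(-1/26) + 0))*(1/29908) = (2*(9/13)/(9/13 + 0))*(1/29908) = (2*(9/13)/(9/13))*(1/29908) = (2*(9/13)*(13/9))*(1/29908) = 2*(1/29908) = 1/14954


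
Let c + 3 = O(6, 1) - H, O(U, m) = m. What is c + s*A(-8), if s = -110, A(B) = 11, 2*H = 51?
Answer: -2475/2 ≈ -1237.5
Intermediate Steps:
H = 51/2 (H = (1/2)*51 = 51/2 ≈ 25.500)
c = -55/2 (c = -3 + (1 - 1*51/2) = -3 + (1 - 51/2) = -3 - 49/2 = -55/2 ≈ -27.500)
c + s*A(-8) = -55/2 - 110*11 = -55/2 - 1210 = -2475/2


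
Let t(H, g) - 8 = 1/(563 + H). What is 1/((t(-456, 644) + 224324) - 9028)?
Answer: 107/23037529 ≈ 4.6446e-6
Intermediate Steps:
t(H, g) = 8 + 1/(563 + H)
1/((t(-456, 644) + 224324) - 9028) = 1/(((4505 + 8*(-456))/(563 - 456) + 224324) - 9028) = 1/(((4505 - 3648)/107 + 224324) - 9028) = 1/(((1/107)*857 + 224324) - 9028) = 1/((857/107 + 224324) - 9028) = 1/(24003525/107 - 9028) = 1/(23037529/107) = 107/23037529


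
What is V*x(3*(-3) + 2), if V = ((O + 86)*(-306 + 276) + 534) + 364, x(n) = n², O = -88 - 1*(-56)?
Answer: -35378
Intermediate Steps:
O = -32 (O = -88 + 56 = -32)
V = -722 (V = ((-32 + 86)*(-306 + 276) + 534) + 364 = (54*(-30) + 534) + 364 = (-1620 + 534) + 364 = -1086 + 364 = -722)
V*x(3*(-3) + 2) = -722*(3*(-3) + 2)² = -722*(-9 + 2)² = -722*(-7)² = -722*49 = -35378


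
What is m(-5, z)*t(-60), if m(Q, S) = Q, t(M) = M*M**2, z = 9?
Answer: 1080000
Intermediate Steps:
t(M) = M**3
m(-5, z)*t(-60) = -5*(-60)**3 = -5*(-216000) = 1080000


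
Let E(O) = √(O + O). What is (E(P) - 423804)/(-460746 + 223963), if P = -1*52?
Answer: 423804/236783 - 2*I*√26/236783 ≈ 1.7898 - 4.3069e-5*I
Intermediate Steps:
P = -52
E(O) = √2*√O (E(O) = √(2*O) = √2*√O)
(E(P) - 423804)/(-460746 + 223963) = (√2*√(-52) - 423804)/(-460746 + 223963) = (√2*(2*I*√13) - 423804)/(-236783) = (2*I*√26 - 423804)*(-1/236783) = (-423804 + 2*I*√26)*(-1/236783) = 423804/236783 - 2*I*√26/236783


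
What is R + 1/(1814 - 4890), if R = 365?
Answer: 1122739/3076 ≈ 365.00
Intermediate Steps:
R + 1/(1814 - 4890) = 365 + 1/(1814 - 4890) = 365 + 1/(-3076) = 365 - 1/3076 = 1122739/3076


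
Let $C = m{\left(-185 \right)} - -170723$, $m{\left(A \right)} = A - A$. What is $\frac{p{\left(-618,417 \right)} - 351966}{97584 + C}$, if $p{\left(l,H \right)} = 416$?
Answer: $- \frac{351550}{268307} \approx -1.3103$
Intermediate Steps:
$m{\left(A \right)} = 0$
$C = 170723$ ($C = 0 - -170723 = 0 + 170723 = 170723$)
$\frac{p{\left(-618,417 \right)} - 351966}{97584 + C} = \frac{416 - 351966}{97584 + 170723} = - \frac{351550}{268307}$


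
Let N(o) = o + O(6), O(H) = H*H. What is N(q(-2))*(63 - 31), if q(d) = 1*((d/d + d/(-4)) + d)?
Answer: 1136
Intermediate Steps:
O(H) = H²
q(d) = 1 + 3*d/4 (q(d) = 1*((1 + d*(-¼)) + d) = 1*((1 - d/4) + d) = 1*(1 + 3*d/4) = 1 + 3*d/4)
N(o) = 36 + o (N(o) = o + 6² = o + 36 = 36 + o)
N(q(-2))*(63 - 31) = (36 + (1 + (¾)*(-2)))*(63 - 31) = (36 + (1 - 3/2))*32 = (36 - ½)*32 = (71/2)*32 = 1136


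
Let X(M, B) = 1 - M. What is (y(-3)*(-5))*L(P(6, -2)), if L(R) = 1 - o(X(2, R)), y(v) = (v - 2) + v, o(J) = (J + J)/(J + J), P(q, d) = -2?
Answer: 0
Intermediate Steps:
o(J) = 1 (o(J) = (2*J)/((2*J)) = (2*J)*(1/(2*J)) = 1)
y(v) = -2 + 2*v (y(v) = (-2 + v) + v = -2 + 2*v)
L(R) = 0 (L(R) = 1 - 1*1 = 1 - 1 = 0)
(y(-3)*(-5))*L(P(6, -2)) = ((-2 + 2*(-3))*(-5))*0 = ((-2 - 6)*(-5))*0 = -8*(-5)*0 = 40*0 = 0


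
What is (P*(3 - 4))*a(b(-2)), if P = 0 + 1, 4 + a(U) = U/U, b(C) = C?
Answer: 3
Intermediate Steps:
a(U) = -3 (a(U) = -4 + U/U = -4 + 1 = -3)
P = 1
(P*(3 - 4))*a(b(-2)) = (1*(3 - 4))*(-3) = (1*(-1))*(-3) = -1*(-3) = 3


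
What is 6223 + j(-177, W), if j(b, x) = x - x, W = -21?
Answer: 6223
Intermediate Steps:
j(b, x) = 0
6223 + j(-177, W) = 6223 + 0 = 6223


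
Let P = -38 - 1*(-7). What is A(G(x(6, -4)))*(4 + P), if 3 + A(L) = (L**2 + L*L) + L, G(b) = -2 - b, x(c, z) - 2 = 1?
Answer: -1134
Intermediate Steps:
P = -31 (P = -38 + 7 = -31)
x(c, z) = 3 (x(c, z) = 2 + 1 = 3)
A(L) = -3 + L + 2*L**2 (A(L) = -3 + ((L**2 + L*L) + L) = -3 + ((L**2 + L**2) + L) = -3 + (2*L**2 + L) = -3 + (L + 2*L**2) = -3 + L + 2*L**2)
A(G(x(6, -4)))*(4 + P) = (-3 + (-2 - 1*3) + 2*(-2 - 1*3)**2)*(4 - 31) = (-3 + (-2 - 3) + 2*(-2 - 3)**2)*(-27) = (-3 - 5 + 2*(-5)**2)*(-27) = (-3 - 5 + 2*25)*(-27) = (-3 - 5 + 50)*(-27) = 42*(-27) = -1134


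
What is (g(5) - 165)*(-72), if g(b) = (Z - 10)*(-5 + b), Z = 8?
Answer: 11880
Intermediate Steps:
g(b) = 10 - 2*b (g(b) = (8 - 10)*(-5 + b) = -2*(-5 + b) = 10 - 2*b)
(g(5) - 165)*(-72) = ((10 - 2*5) - 165)*(-72) = ((10 - 10) - 165)*(-72) = (0 - 165)*(-72) = -165*(-72) = 11880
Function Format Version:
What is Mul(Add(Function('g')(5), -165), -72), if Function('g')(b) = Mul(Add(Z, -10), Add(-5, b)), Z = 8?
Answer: 11880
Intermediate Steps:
Function('g')(b) = Add(10, Mul(-2, b)) (Function('g')(b) = Mul(Add(8, -10), Add(-5, b)) = Mul(-2, Add(-5, b)) = Add(10, Mul(-2, b)))
Mul(Add(Function('g')(5), -165), -72) = Mul(Add(Add(10, Mul(-2, 5)), -165), -72) = Mul(Add(Add(10, -10), -165), -72) = Mul(Add(0, -165), -72) = Mul(-165, -72) = 11880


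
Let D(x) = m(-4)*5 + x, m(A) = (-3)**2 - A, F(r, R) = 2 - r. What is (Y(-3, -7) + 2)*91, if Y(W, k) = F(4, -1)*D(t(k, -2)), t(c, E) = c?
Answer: -10374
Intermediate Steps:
m(A) = 9 - A
D(x) = 65 + x (D(x) = (9 - 1*(-4))*5 + x = (9 + 4)*5 + x = 13*5 + x = 65 + x)
Y(W, k) = -130 - 2*k (Y(W, k) = (2 - 1*4)*(65 + k) = (2 - 4)*(65 + k) = -2*(65 + k) = -130 - 2*k)
(Y(-3, -7) + 2)*91 = ((-130 - 2*(-7)) + 2)*91 = ((-130 + 14) + 2)*91 = (-116 + 2)*91 = -114*91 = -10374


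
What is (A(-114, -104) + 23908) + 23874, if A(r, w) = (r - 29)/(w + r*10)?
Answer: 59440951/1244 ≈ 47782.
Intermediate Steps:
A(r, w) = (-29 + r)/(w + 10*r)
(A(-114, -104) + 23908) + 23874 = ((-29 - 114)/(-104 + 10*(-114)) + 23908) + 23874 = (-143/(-104 - 1140) + 23908) + 23874 = (-143/(-1244) + 23908) + 23874 = (-1/1244*(-143) + 23908) + 23874 = (143/1244 + 23908) + 23874 = 29741695/1244 + 23874 = 59440951/1244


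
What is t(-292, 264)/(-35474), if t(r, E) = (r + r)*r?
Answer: -85264/17737 ≈ -4.8071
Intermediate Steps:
t(r, E) = 2*r**2 (t(r, E) = (2*r)*r = 2*r**2)
t(-292, 264)/(-35474) = (2*(-292)**2)/(-35474) = (2*85264)*(-1/35474) = 170528*(-1/35474) = -85264/17737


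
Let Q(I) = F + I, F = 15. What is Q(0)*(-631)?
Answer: -9465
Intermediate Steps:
Q(I) = 15 + I
Q(0)*(-631) = (15 + 0)*(-631) = 15*(-631) = -9465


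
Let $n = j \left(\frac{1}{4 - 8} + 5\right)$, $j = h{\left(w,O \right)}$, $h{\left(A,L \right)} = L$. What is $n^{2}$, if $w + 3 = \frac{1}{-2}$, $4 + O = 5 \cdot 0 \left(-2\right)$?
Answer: $361$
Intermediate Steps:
$O = -4$ ($O = -4 + 5 \cdot 0 \left(-2\right) = -4 + 0 \left(-2\right) = -4 + 0 = -4$)
$w = - \frac{7}{2}$ ($w = -3 + \frac{1}{-2} = -3 - \frac{1}{2} = - \frac{7}{2} \approx -3.5$)
$j = -4$
$n = -19$ ($n = - 4 \left(\frac{1}{4 - 8} + 5\right) = - 4 \left(\frac{1}{-4} + 5\right) = - 4 \left(- \frac{1}{4} + 5\right) = \left(-4\right) \frac{19}{4} = -19$)
$n^{2} = \left(-19\right)^{2} = 361$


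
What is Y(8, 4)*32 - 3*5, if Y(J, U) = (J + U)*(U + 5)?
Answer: 3441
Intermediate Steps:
Y(J, U) = (5 + U)*(J + U) (Y(J, U) = (J + U)*(5 + U) = (5 + U)*(J + U))
Y(8, 4)*32 - 3*5 = (4² + 5*8 + 5*4 + 8*4)*32 - 3*5 = (16 + 40 + 20 + 32)*32 - 15 = 108*32 - 15 = 3456 - 15 = 3441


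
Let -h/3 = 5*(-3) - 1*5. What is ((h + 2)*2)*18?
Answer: 2232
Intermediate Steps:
h = 60 (h = -3*(5*(-3) - 1*5) = -3*(-15 - 5) = -3*(-20) = 60)
((h + 2)*2)*18 = ((60 + 2)*2)*18 = (62*2)*18 = 124*18 = 2232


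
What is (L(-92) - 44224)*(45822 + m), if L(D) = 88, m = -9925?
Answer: -1584349992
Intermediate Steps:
(L(-92) - 44224)*(45822 + m) = (88 - 44224)*(45822 - 9925) = -44136*35897 = -1584349992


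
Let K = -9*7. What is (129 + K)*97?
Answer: 6402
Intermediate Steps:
K = -63
(129 + K)*97 = (129 - 63)*97 = 66*97 = 6402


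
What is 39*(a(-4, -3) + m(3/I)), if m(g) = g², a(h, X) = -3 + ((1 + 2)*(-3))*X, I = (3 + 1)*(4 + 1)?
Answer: 374751/400 ≈ 936.88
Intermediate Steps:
I = 20 (I = 4*5 = 20)
a(h, X) = -3 - 9*X (a(h, X) = -3 + (3*(-3))*X = -3 - 9*X)
39*(a(-4, -3) + m(3/I)) = 39*((-3 - 9*(-3)) + (3/20)²) = 39*((-3 + 27) + (3*(1/20))²) = 39*(24 + (3/20)²) = 39*(24 + 9/400) = 39*(9609/400) = 374751/400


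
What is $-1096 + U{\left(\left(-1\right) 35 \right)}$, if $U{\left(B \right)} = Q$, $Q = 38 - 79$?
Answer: $-1137$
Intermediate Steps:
$Q = -41$ ($Q = 38 - 79 = -41$)
$U{\left(B \right)} = -41$
$-1096 + U{\left(\left(-1\right) 35 \right)} = -1096 - 41 = -1137$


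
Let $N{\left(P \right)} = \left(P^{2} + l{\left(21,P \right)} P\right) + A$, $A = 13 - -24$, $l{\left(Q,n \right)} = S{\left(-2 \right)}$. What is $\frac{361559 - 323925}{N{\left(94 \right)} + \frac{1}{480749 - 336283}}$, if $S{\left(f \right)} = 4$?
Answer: $\frac{5436833444}{1336166035} \approx 4.069$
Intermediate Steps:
$l{\left(Q,n \right)} = 4$
$A = 37$ ($A = 13 + 24 = 37$)
$N{\left(P \right)} = 37 + P^{2} + 4 P$ ($N{\left(P \right)} = \left(P^{2} + 4 P\right) + 37 = 37 + P^{2} + 4 P$)
$\frac{361559 - 323925}{N{\left(94 \right)} + \frac{1}{480749 - 336283}} = \frac{361559 - 323925}{\left(37 + 94^{2} + 4 \cdot 94\right) + \frac{1}{480749 - 336283}} = \frac{37634}{\left(37 + 8836 + 376\right) + \frac{1}{144466}} = \frac{37634}{9249 + \frac{1}{144466}} = \frac{37634}{\frac{1336166035}{144466}} = 37634 \cdot \frac{144466}{1336166035} = \frac{5436833444}{1336166035}$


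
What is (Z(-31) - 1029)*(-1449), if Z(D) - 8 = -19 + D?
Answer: 1551879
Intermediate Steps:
Z(D) = -11 + D (Z(D) = 8 + (-19 + D) = -11 + D)
(Z(-31) - 1029)*(-1449) = ((-11 - 31) - 1029)*(-1449) = (-42 - 1029)*(-1449) = -1071*(-1449) = 1551879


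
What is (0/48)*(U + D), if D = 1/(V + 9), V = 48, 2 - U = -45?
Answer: 0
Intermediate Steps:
U = 47 (U = 2 - 1*(-45) = 2 + 45 = 47)
D = 1/57 (D = 1/(48 + 9) = 1/57 ≈ 0.017544)
(0/48)*(U + D) = (0/48)*(47 + 1/57) = (0*(1/48))*(2680/57) = 0*(2680/57) = 0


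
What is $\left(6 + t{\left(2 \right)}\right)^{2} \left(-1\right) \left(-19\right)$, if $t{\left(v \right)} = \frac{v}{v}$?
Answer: $931$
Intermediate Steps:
$t{\left(v \right)} = 1$
$\left(6 + t{\left(2 \right)}\right)^{2} \left(-1\right) \left(-19\right) = \left(6 + 1\right)^{2} \left(-1\right) \left(-19\right) = 7^{2} \left(-1\right) \left(-19\right) = 49 \left(-1\right) \left(-19\right) = \left(-49\right) \left(-19\right) = 931$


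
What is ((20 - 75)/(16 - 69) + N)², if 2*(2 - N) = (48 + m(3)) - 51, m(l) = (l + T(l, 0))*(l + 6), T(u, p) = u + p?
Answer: 5669161/11236 ≈ 504.55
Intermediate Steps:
T(u, p) = p + u
m(l) = 2*l*(6 + l) (m(l) = (l + (0 + l))*(l + 6) = (l + l)*(6 + l) = (2*l)*(6 + l) = 2*l*(6 + l))
N = -47/2 (N = 2 - ((48 + 2*3*(6 + 3)) - 51)/2 = 2 - ((48 + 2*3*9) - 51)/2 = 2 - ((48 + 54) - 51)/2 = 2 - (102 - 51)/2 = 2 - ½*51 = 2 - 51/2 = -47/2 ≈ -23.500)
((20 - 75)/(16 - 69) + N)² = ((20 - 75)/(16 - 69) - 47/2)² = (-55/(-53) - 47/2)² = (-55*(-1/53) - 47/2)² = (55/53 - 47/2)² = (-2381/106)² = 5669161/11236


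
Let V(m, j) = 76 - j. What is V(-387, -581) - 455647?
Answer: -454990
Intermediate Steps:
V(-387, -581) - 455647 = (76 - 1*(-581)) - 455647 = (76 + 581) - 455647 = 657 - 455647 = -454990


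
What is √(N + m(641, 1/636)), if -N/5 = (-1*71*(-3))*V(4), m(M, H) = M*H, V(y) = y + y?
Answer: I*√861474561/318 ≈ 92.298*I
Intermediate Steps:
V(y) = 2*y
m(M, H) = H*M
N = -8520 (N = -5*-1*71*(-3)*2*4 = -5*(-71*(-3))*8 = -1065*8 = -5*1704 = -8520)
√(N + m(641, 1/636)) = √(-8520 + 641/636) = √(-5418079/636) = I*√861474561/318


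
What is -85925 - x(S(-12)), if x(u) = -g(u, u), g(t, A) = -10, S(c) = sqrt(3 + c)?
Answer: -85935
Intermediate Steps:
x(u) = 10 (x(u) = -1*(-10) = 10)
-85925 - x(S(-12)) = -85925 - 1*10 = -85925 - 10 = -85935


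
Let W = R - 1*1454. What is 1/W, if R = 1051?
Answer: -1/403 ≈ -0.0024814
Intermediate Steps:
W = -403 (W = 1051 - 1*1454 = 1051 - 1454 = -403)
1/W = 1/(-403) = -1/403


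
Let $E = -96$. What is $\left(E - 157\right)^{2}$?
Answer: $64009$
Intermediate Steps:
$\left(E - 157\right)^{2} = \left(-96 - 157\right)^{2} = \left(-253\right)^{2} = 64009$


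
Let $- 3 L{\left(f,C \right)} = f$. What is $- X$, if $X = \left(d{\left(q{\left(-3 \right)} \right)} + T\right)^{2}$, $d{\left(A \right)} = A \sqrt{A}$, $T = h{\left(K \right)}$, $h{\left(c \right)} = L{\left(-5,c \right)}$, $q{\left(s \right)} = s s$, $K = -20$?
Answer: $- \frac{7396}{9} \approx -821.78$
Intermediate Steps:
$L{\left(f,C \right)} = - \frac{f}{3}$
$q{\left(s \right)} = s^{2}$
$h{\left(c \right)} = \frac{5}{3}$ ($h{\left(c \right)} = \left(- \frac{1}{3}\right) \left(-5\right) = \frac{5}{3}$)
$T = \frac{5}{3} \approx 1.6667$
$d{\left(A \right)} = A^{\frac{3}{2}}$
$X = \frac{7396}{9}$ ($X = \left(\left(\left(-3\right)^{2}\right)^{\frac{3}{2}} + \frac{5}{3}\right)^{2} = \left(9^{\frac{3}{2}} + \frac{5}{3}\right)^{2} = \left(27 + \frac{5}{3}\right)^{2} = \left(\frac{86}{3}\right)^{2} = \frac{7396}{9} \approx 821.78$)
$- X = \left(-1\right) \frac{7396}{9} = - \frac{7396}{9}$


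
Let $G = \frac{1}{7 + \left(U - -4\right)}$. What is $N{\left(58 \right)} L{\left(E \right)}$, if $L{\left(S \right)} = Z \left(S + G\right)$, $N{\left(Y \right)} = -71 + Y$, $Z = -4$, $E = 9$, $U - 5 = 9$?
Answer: $\frac{11752}{25} \approx 470.08$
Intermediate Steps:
$U = 14$ ($U = 5 + 9 = 14$)
$G = \frac{1}{25}$ ($G = \frac{1}{7 + \left(14 - -4\right)} = \frac{1}{7 + \left(14 + 4\right)} = \frac{1}{7 + 18} = \frac{1}{25} \approx 0.04$)
$L{\left(S \right)} = - \frac{4}{25} - 4 S$ ($L{\left(S \right)} = - 4 \left(S + \frac{1}{25}\right) = - 4 \left(\frac{1}{25} + S\right) = - \frac{4}{25} - 4 S$)
$N{\left(58 \right)} L{\left(E \right)} = \left(-71 + 58\right) \left(- \frac{4}{25} - 36\right) = - 13 \left(- \frac{4}{25} - 36\right) = \left(-13\right) \left(- \frac{904}{25}\right) = \frac{11752}{25}$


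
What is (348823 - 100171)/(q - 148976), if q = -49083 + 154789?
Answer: -124326/21635 ≈ -5.7465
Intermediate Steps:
q = 105706
(348823 - 100171)/(q - 148976) = (348823 - 100171)/(105706 - 148976) = 248652/(-43270) = 248652*(-1/43270) = -124326/21635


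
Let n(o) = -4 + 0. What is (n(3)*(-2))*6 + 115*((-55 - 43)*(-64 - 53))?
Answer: 1318638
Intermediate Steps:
n(o) = -4
(n(3)*(-2))*6 + 115*((-55 - 43)*(-64 - 53)) = -4*(-2)*6 + 115*((-55 - 43)*(-64 - 53)) = 8*6 + 115*(-98*(-117)) = 48 + 115*11466 = 48 + 1318590 = 1318638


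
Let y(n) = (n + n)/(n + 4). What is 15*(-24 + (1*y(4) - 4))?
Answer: -405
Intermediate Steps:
y(n) = 2*n/(4 + n) (y(n) = (2*n)/(4 + n) = 2*n/(4 + n))
15*(-24 + (1*y(4) - 4)) = 15*(-24 + (1*(2*4/(4 + 4)) - 4)) = 15*(-24 + (1*(2*4/8) - 4)) = 15*(-24 + (1*(2*4*(⅛)) - 4)) = 15*(-24 + (1*1 - 4)) = 15*(-24 + (1 - 4)) = 15*(-24 - 3) = 15*(-27) = -405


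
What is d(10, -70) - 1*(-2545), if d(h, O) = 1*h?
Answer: 2555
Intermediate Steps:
d(h, O) = h
d(10, -70) - 1*(-2545) = 10 - 1*(-2545) = 10 + 2545 = 2555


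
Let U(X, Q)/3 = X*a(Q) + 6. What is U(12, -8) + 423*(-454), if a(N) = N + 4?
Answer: -192168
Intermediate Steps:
a(N) = 4 + N
U(X, Q) = 18 + 3*X*(4 + Q) (U(X, Q) = 3*(X*(4 + Q) + 6) = 3*(6 + X*(4 + Q)) = 18 + 3*X*(4 + Q))
U(12, -8) + 423*(-454) = (18 + 3*12*(4 - 8)) + 423*(-454) = (18 + 3*12*(-4)) - 192042 = (18 - 144) - 192042 = -126 - 192042 = -192168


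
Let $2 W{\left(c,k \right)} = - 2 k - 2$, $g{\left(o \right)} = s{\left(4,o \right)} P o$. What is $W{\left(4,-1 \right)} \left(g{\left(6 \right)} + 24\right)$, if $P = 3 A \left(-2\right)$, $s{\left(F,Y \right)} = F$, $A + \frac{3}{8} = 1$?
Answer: $0$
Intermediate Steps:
$A = \frac{5}{8}$ ($A = - \frac{3}{8} + 1 = \frac{5}{8} \approx 0.625$)
$P = - \frac{15}{4}$ ($P = 3 \cdot \frac{5}{8} \left(-2\right) = \frac{15}{8} \left(-2\right) = - \frac{15}{4} \approx -3.75$)
$g{\left(o \right)} = - 15 o$ ($g{\left(o \right)} = 4 \left(- \frac{15}{4}\right) o = - 15 o$)
$W{\left(c,k \right)} = -1 - k$ ($W{\left(c,k \right)} = \frac{- 2 k - 2}{2} = \frac{-2 - 2 k}{2} = -1 - k$)
$W{\left(4,-1 \right)} \left(g{\left(6 \right)} + 24\right) = \left(-1 - -1\right) \left(\left(-15\right) 6 + 24\right) = \left(-1 + 1\right) \left(-90 + 24\right) = 0 \left(-66\right) = 0$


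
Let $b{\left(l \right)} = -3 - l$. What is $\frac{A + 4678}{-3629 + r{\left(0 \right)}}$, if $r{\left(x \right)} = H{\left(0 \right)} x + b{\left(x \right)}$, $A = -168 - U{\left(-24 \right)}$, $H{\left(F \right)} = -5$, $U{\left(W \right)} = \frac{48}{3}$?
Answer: $- \frac{2247}{1816} \approx -1.2373$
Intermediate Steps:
$U{\left(W \right)} = 16$ ($U{\left(W \right)} = 48 \cdot \frac{1}{3} = 16$)
$A = -184$ ($A = -168 - 16 = -184$)
$r{\left(x \right)} = -3 - 6 x$ ($r{\left(x \right)} = - 5 x - \left(3 + x\right) = -3 - 6 x$)
$\frac{A + 4678}{-3629 + r{\left(0 \right)}} = \frac{-184 + 4678}{-3629 - 3} = \frac{4494}{-3629 + \left(-3 + 0\right)} = \frac{4494}{-3629 - 3} = \frac{4494}{-3632} = 4494 \left(- \frac{1}{3632}\right) = - \frac{2247}{1816}$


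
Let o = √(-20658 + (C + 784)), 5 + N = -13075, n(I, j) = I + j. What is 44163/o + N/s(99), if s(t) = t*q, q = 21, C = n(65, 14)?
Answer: -4360/693 - 44163*I*√19795/19795 ≈ -6.2915 - 313.89*I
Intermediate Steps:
C = 79 (C = 65 + 14 = 79)
s(t) = 21*t (s(t) = t*21 = 21*t)
N = -13080 (N = -5 - 13075 = -13080)
o = I*√19795 (o = √(-20658 + (79 + 784)) = √(-20658 + 863) = √(-19795) = I*√19795 ≈ 140.69*I)
44163/o + N/s(99) = 44163/((I*√19795)) - 13080/(21*99) = 44163*(-I*√19795/19795) - 13080/2079 = -44163*I*√19795/19795 - 13080*1/2079 = -44163*I*√19795/19795 - 4360/693 = -4360/693 - 44163*I*√19795/19795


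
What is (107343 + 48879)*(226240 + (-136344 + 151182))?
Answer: 37661687316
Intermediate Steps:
(107343 + 48879)*(226240 + (-136344 + 151182)) = 156222*(226240 + 14838) = 156222*241078 = 37661687316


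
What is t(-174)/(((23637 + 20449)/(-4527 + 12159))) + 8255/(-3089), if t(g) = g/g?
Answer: -170177341/68090827 ≈ -2.4993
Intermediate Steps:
t(g) = 1
t(-174)/(((23637 + 20449)/(-4527 + 12159))) + 8255/(-3089) = 1/((23637 + 20449)/(-4527 + 12159)) + 8255/(-3089) = 1/(44086/7632) + 8255*(-1/3089) = 1/(44086*(1/7632)) - 8255/3089 = 1/(22043/3816) - 8255/3089 = 1*(3816/22043) - 8255/3089 = 3816/22043 - 8255/3089 = -170177341/68090827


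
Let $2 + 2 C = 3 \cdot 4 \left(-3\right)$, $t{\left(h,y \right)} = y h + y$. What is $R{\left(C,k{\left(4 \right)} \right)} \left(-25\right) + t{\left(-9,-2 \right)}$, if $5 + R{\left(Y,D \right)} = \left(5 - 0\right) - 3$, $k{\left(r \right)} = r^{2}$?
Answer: $91$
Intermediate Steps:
$t{\left(h,y \right)} = y + h y$ ($t{\left(h,y \right)} = h y + y = y + h y$)
$C = -19$ ($C = -1 + \frac{3 \cdot 4 \left(-3\right)}{2} = -1 + \frac{12 \left(-3\right)}{2} = -1 + \frac{1}{2} \left(-36\right) = -1 - 18 = -19$)
$R{\left(Y,D \right)} = -3$ ($R{\left(Y,D \right)} = -5 + \left(\left(5 - 0\right) - 3\right) = -5 + \left(\left(5 + 0\right) - 3\right) = -5 + \left(5 - 3\right) = -5 + 2 = -3$)
$R{\left(C,k{\left(4 \right)} \right)} \left(-25\right) + t{\left(-9,-2 \right)} = \left(-3\right) \left(-25\right) - 2 \left(1 - 9\right) = 75 - -16 = 75 + 16 = 91$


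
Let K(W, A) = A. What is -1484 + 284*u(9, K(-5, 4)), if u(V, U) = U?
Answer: -348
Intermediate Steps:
-1484 + 284*u(9, K(-5, 4)) = -1484 + 284*4 = -1484 + 1136 = -348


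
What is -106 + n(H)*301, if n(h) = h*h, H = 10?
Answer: 29994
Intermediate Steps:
n(h) = h**2
-106 + n(H)*301 = -106 + 10**2*301 = -106 + 100*301 = -106 + 30100 = 29994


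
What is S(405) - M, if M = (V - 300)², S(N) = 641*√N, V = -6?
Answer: -93636 + 5769*√5 ≈ -80736.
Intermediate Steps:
M = 93636 (M = (-6 - 300)² = (-306)² = 93636)
S(405) - M = 641*√405 - 1*93636 = 641*(9*√5) - 93636 = 5769*√5 - 93636 = -93636 + 5769*√5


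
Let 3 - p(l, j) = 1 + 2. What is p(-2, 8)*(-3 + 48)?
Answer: 0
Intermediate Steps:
p(l, j) = 0 (p(l, j) = 3 - (1 + 2) = 3 - 1*3 = 3 - 3 = 0)
p(-2, 8)*(-3 + 48) = 0*(-3 + 48) = 0*45 = 0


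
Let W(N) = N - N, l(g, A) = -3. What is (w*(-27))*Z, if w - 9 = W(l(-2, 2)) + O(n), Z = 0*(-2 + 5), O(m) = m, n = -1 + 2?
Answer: 0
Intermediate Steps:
W(N) = 0
n = 1
Z = 0 (Z = 0*3 = 0)
w = 10 (w = 9 + (0 + 1) = 9 + 1 = 10)
(w*(-27))*Z = (10*(-27))*0 = -270*0 = 0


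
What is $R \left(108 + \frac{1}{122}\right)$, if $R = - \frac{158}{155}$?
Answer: $- \frac{1040983}{9455} \approx -110.1$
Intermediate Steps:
$R = - \frac{158}{155}$ ($R = \left(-158\right) \frac{1}{155} = - \frac{158}{155} \approx -1.0194$)
$R \left(108 + \frac{1}{122}\right) = - \frac{158 \left(108 + \frac{1}{122}\right)}{155} = \left(- \frac{158}{155}\right) \frac{13177}{122} = - \frac{1040983}{9455}$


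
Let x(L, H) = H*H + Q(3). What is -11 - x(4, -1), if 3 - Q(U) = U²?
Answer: -6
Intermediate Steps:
Q(U) = 3 - U²
x(L, H) = -6 + H² (x(L, H) = H*H + (3 - 1*3²) = H² + (3 - 1*9) = H² + (3 - 9) = H² - 6 = -6 + H²)
-11 - x(4, -1) = -11 - (-6 + (-1)²) = -11 - (-6 + 1) = -11 - 1*(-5) = -11 + 5 = -6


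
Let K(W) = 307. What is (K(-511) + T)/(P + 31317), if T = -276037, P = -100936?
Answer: 275730/69619 ≈ 3.9606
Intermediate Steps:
(K(-511) + T)/(P + 31317) = (307 - 276037)/(-100936 + 31317) = -275730/(-69619) = -275730*(-1/69619) = 275730/69619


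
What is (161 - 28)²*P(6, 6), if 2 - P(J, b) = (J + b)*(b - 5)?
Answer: -176890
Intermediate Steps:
P(J, b) = 2 - (-5 + b)*(J + b) (P(J, b) = 2 - (J + b)*(b - 5) = 2 - (J + b)*(-5 + b) = 2 - (-5 + b)*(J + b))
(161 - 28)²*P(6, 6) = (161 - 28)²*(2 - 1*6² + 5*6 + 5*6 - 1*6*6) = 133²*(2 - 1*36 + 30 + 30 - 36) = 17689*(2 - 36 + 30 + 30 - 36) = 17689*(-10) = -176890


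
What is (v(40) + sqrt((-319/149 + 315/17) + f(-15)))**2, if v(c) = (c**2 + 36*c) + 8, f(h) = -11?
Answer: (7720584 + sqrt(34572917))**2/6416089 ≈ 9.3045e+6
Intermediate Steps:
v(c) = 8 + c**2 + 36*c
(v(40) + sqrt((-319/149 + 315/17) + f(-15)))**2 = ((8 + 40**2 + 36*40) + sqrt((-319/149 + 315/17) - 11))**2 = ((8 + 1600 + 1440) + sqrt((-319*1/149 + 315*(1/17)) - 11))**2 = (3048 + sqrt((-319/149 + 315/17) - 11))**2 = (3048 + sqrt(41512/2533 - 11))**2 = (3048 + sqrt(13649/2533))**2 = (3048 + sqrt(34572917)/2533)**2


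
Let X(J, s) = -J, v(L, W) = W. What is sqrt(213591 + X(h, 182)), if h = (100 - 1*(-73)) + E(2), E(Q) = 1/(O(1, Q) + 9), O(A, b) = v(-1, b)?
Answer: sqrt(25823567)/11 ≈ 461.97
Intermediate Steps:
O(A, b) = b
E(Q) = 1/(9 + Q) (E(Q) = 1/(Q + 9) = 1/(9 + Q))
h = 1904/11 (h = (100 - 1*(-73)) + 1/(9 + 2) = (100 + 73) + 1/11 = 173 + 1/11 = 1904/11 ≈ 173.09)
sqrt(213591 + X(h, 182)) = sqrt(213591 - 1*1904/11) = sqrt(213591 - 1904/11) = sqrt(2347597/11) = sqrt(25823567)/11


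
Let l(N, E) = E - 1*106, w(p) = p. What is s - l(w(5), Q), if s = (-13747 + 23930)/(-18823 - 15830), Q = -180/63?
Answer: 26334305/242571 ≈ 108.56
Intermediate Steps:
Q = -20/7 (Q = -180*1/63 = -20/7 ≈ -2.8571)
l(N, E) = -106 + E (l(N, E) = E - 106 = -106 + E)
s = -10183/34653 (s = 10183/(-34653) = 10183*(-1/34653) = -10183/34653 ≈ -0.29386)
s - l(w(5), Q) = -10183/34653 - (-106 - 20/7) = -10183/34653 - 1*(-762/7) = -10183/34653 + 762/7 = 26334305/242571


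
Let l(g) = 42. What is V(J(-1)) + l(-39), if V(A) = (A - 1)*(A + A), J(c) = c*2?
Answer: 54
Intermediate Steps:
J(c) = 2*c
V(A) = 2*A*(-1 + A) (V(A) = (-1 + A)*(2*A) = 2*A*(-1 + A))
V(J(-1)) + l(-39) = 2*(2*(-1))*(-1 + 2*(-1)) + 42 = 2*(-2)*(-1 - 2) + 42 = 2*(-2)*(-3) + 42 = 12 + 42 = 54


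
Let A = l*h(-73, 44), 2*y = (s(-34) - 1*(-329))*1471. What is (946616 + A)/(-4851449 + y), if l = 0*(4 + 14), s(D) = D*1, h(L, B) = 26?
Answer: -1893232/9268953 ≈ -0.20426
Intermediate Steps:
s(D) = D
l = 0 (l = 0*18 = 0)
y = 433945/2 (y = ((-34 - 1*(-329))*1471)/2 = ((-34 + 329)*1471)/2 = (295*1471)/2 = (½)*433945 = 433945/2 ≈ 2.1697e+5)
A = 0 (A = 0*26 = 0)
(946616 + A)/(-4851449 + y) = (946616 + 0)/(-4851449 + 433945/2) = 946616/(-9268953/2) = 946616*(-2/9268953) = -1893232/9268953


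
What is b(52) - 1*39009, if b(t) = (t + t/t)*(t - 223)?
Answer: -48072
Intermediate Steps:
b(t) = (1 + t)*(-223 + t) (b(t) = (t + 1)*(-223 + t) = (1 + t)*(-223 + t))
b(52) - 1*39009 = (-223 + 52² - 222*52) - 1*39009 = (-223 + 2704 - 11544) - 39009 = -9063 - 39009 = -48072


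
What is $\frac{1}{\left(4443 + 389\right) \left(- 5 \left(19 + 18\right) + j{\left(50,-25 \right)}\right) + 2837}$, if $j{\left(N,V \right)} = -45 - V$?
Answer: $- \frac{1}{987723} \approx -1.0124 \cdot 10^{-6}$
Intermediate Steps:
$\frac{1}{\left(4443 + 389\right) \left(- 5 \left(19 + 18\right) + j{\left(50,-25 \right)}\right) + 2837} = \frac{1}{\left(4443 + 389\right) \left(- 5 \left(19 + 18\right) - 20\right) + 2837} = \frac{1}{4832 \left(\left(-5\right) 37 + \left(-45 + 25\right)\right) + 2837} = \frac{1}{4832 \left(-185 - 20\right) + 2837} = \frac{1}{4832 \left(-205\right) + 2837} = \frac{1}{-990560 + 2837} = \frac{1}{-987723} = - \frac{1}{987723}$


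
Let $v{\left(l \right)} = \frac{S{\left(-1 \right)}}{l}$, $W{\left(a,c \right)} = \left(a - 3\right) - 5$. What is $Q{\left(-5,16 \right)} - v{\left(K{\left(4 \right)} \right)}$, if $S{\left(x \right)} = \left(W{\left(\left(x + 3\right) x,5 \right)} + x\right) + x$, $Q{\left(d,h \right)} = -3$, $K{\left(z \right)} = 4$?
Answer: $0$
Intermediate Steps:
$W{\left(a,c \right)} = -8 + a$ ($W{\left(a,c \right)} = \left(-3 + a\right) - 5 = -8 + a$)
$S{\left(x \right)} = -8 + 2 x + x \left(3 + x\right)$ ($S{\left(x \right)} = \left(\left(-8 + \left(x + 3\right) x\right) + x\right) + x = \left(\left(-8 + \left(3 + x\right) x\right) + x\right) + x = \left(\left(-8 + x \left(3 + x\right)\right) + x\right) + x = \left(-8 + x + x \left(3 + x\right)\right) + x = -8 + 2 x + x \left(3 + x\right)$)
$v{\left(l \right)} = - \frac{12}{l}$ ($v{\left(l \right)} = \frac{-8 + \left(-1\right)^{2} + 5 \left(-1\right)}{l} = \frac{-8 + 1 - 5}{l} = - \frac{12}{l}$)
$Q{\left(-5,16 \right)} - v{\left(K{\left(4 \right)} \right)} = -3 - - \frac{12}{4} = -3 - \left(-12\right) \frac{1}{4} = -3 - -3 = -3 + 3 = 0$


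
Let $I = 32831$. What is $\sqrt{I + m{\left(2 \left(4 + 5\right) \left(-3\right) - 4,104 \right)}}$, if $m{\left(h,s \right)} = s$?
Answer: $\sqrt{32935} \approx 181.48$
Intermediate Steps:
$\sqrt{I + m{\left(2 \left(4 + 5\right) \left(-3\right) - 4,104 \right)}} = \sqrt{32831 + 104} = \sqrt{32935}$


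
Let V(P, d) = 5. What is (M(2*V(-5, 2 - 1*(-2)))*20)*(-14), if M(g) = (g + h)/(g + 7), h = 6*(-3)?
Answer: 2240/17 ≈ 131.76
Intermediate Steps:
h = -18
M(g) = (-18 + g)/(7 + g) (M(g) = (g - 18)/(g + 7) = (-18 + g)/(7 + g))
(M(2*V(-5, 2 - 1*(-2)))*20)*(-14) = (((-18 + 2*5)/(7 + 2*5))*20)*(-14) = (((-18 + 10)/(7 + 10))*20)*(-14) = ((-8/17)*20)*(-14) = (((1/17)*(-8))*20)*(-14) = -8/17*20*(-14) = -160/17*(-14) = 2240/17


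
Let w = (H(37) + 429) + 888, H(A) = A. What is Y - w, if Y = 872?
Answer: -482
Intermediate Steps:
w = 1354 (w = (37 + 429) + 888 = 466 + 888 = 1354)
Y - w = 872 - 1*1354 = 872 - 1354 = -482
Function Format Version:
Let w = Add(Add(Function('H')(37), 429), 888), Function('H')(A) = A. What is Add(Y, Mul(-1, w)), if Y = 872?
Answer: -482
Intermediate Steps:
w = 1354 (w = Add(Add(37, 429), 888) = Add(466, 888) = 1354)
Add(Y, Mul(-1, w)) = Add(872, Mul(-1, 1354)) = Add(872, -1354) = -482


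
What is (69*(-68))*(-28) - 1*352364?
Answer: -220988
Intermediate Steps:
(69*(-68))*(-28) - 1*352364 = -4692*(-28) - 352364 = 131376 - 352364 = -220988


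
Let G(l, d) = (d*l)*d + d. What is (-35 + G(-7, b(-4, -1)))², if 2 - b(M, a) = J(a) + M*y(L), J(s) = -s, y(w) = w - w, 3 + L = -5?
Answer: 1681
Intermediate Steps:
L = -8 (L = -3 - 5 = -8)
y(w) = 0
b(M, a) = 2 + a (b(M, a) = 2 - (-a + M*0) = 2 - (-a + 0) = 2 - (-1)*a = 2 + a)
G(l, d) = d + l*d² (G(l, d) = l*d² + d = d + l*d²)
(-35 + G(-7, b(-4, -1)))² = (-35 + (2 - 1)*(1 + (2 - 1)*(-7)))² = (-35 + 1*(1 + 1*(-7)))² = (-35 + 1*(1 - 7))² = (-35 + 1*(-6))² = (-35 - 6)² = (-41)² = 1681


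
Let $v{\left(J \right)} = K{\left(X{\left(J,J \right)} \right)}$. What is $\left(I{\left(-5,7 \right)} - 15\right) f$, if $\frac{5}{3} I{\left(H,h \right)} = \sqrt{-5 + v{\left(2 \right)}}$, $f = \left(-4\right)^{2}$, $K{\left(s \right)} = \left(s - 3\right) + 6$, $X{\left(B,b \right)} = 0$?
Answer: $-240 + \frac{48 i \sqrt{2}}{5} \approx -240.0 + 13.576 i$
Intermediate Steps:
$K{\left(s \right)} = 3 + s$ ($K{\left(s \right)} = \left(-3 + s\right) + 6 = 3 + s$)
$v{\left(J \right)} = 3$ ($v{\left(J \right)} = 3 + 0 = 3$)
$f = 16$
$I{\left(H,h \right)} = \frac{3 i \sqrt{2}}{5}$ ($I{\left(H,h \right)} = \frac{3 \sqrt{-5 + 3}}{5} = \frac{3 \sqrt{-2}}{5} = \frac{3 i \sqrt{2}}{5}$)
$\left(I{\left(-5,7 \right)} - 15\right) f = \left(\frac{3 i \sqrt{2}}{5} - 15\right) 16 = \left(-15 + \frac{3 i \sqrt{2}}{5}\right) 16 = -240 + \frac{48 i \sqrt{2}}{5}$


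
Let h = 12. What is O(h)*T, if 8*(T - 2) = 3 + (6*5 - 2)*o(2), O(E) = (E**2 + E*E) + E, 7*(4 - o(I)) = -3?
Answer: 10725/2 ≈ 5362.5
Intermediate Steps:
o(I) = 31/7 (o(I) = 4 - 1/7*(-3) = 4 + 3/7 = 31/7)
O(E) = E + 2*E**2 (O(E) = (E**2 + E**2) + E = 2*E**2 + E = E + 2*E**2)
T = 143/8 (T = 2 + (3 + (6*5 - 2)*(31/7))/8 = 2 + (3 + (30 - 2)*(31/7))/8 = 2 + (3 + 28*(31/7))/8 = 2 + (3 + 124)/8 = 2 + (1/8)*127 = 2 + 127/8 = 143/8 ≈ 17.875)
O(h)*T = (12*(1 + 2*12))*(143/8) = (12*(1 + 24))*(143/8) = (12*25)*(143/8) = 300*(143/8) = 10725/2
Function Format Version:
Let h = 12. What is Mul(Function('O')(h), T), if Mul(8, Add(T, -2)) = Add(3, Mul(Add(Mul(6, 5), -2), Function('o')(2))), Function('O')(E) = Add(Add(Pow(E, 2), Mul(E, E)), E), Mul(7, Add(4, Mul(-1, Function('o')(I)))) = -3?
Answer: Rational(10725, 2) ≈ 5362.5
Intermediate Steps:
Function('o')(I) = Rational(31, 7) (Function('o')(I) = Add(4, Mul(Rational(-1, 7), -3)) = Add(4, Rational(3, 7)) = Rational(31, 7))
Function('O')(E) = Add(E, Mul(2, Pow(E, 2))) (Function('O')(E) = Add(Add(Pow(E, 2), Pow(E, 2)), E) = Add(Mul(2, Pow(E, 2)), E) = Add(E, Mul(2, Pow(E, 2))))
T = Rational(143, 8) (T = Add(2, Mul(Rational(1, 8), Add(3, Mul(Add(Mul(6, 5), -2), Rational(31, 7))))) = Add(2, Mul(Rational(1, 8), Add(3, Mul(Add(30, -2), Rational(31, 7))))) = Add(2, Mul(Rational(1, 8), Add(3, Mul(28, Rational(31, 7))))) = Add(2, Mul(Rational(1, 8), Add(3, 124))) = Add(2, Mul(Rational(1, 8), 127)) = Add(2, Rational(127, 8)) = Rational(143, 8) ≈ 17.875)
Mul(Function('O')(h), T) = Mul(Mul(12, Add(1, Mul(2, 12))), Rational(143, 8)) = Mul(Mul(12, Add(1, 24)), Rational(143, 8)) = Mul(Mul(12, 25), Rational(143, 8)) = Mul(300, Rational(143, 8)) = Rational(10725, 2)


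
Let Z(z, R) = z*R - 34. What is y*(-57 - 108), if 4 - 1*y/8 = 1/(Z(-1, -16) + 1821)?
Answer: -3172840/601 ≈ -5279.3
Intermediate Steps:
Z(z, R) = -34 + R*z (Z(z, R) = R*z - 34 = -34 + R*z)
y = 57688/1803 (y = 32 - 8/((-34 - 16*(-1)) + 1821) = 32 - 8/((-34 + 16) + 1821) = 32 - 8/(-18 + 1821) = 32 - 8/1803 = 57688/1803 ≈ 31.996)
y*(-57 - 108) = 57688*(-57 - 108)/1803 = (57688/1803)*(-165) = -3172840/601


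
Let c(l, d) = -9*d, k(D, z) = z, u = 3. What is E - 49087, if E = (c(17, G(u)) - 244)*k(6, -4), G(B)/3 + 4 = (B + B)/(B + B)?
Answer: -48435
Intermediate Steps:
G(B) = -9 (G(B) = -12 + 3*((B + B)/(B + B)) = -12 + 3*((2*B)/((2*B))) = -12 + 3*((2*B)*(1/(2*B))) = -12 + 3*1 = -12 + 3 = -9)
E = 652 (E = (-9*(-9) - 244)*(-4) = (81 - 244)*(-4) = -163*(-4) = 652)
E - 49087 = 652 - 49087 = -48435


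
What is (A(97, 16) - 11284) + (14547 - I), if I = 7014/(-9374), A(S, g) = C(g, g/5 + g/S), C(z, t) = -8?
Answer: 15259692/4687 ≈ 3255.8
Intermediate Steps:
A(S, g) = -8
I = -3507/4687 (I = 7014*(-1/9374) = -3507/4687 ≈ -0.74824)
(A(97, 16) - 11284) + (14547 - I) = (-8 - 11284) + (14547 - 1*(-3507/4687)) = -11292 + (14547 + 3507/4687) = -11292 + 68185296/4687 = 15259692/4687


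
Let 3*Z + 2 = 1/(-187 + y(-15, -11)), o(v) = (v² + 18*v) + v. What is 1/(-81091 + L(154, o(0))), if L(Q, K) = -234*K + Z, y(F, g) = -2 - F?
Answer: -522/42329851 ≈ -1.2332e-5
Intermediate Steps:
o(v) = v² + 19*v
Z = -349/522 (Z = -⅔ + 1/(3*(-187 + (-2 - 1*(-15)))) = -⅔ + 1/(3*(-187 + (-2 + 15))) = -⅔ + 1/(3*(-187 + 13)) = -⅔ + (⅓)/(-174) = -⅔ + (⅓)*(-1/174) = -⅔ - 1/522 = -349/522 ≈ -0.66858)
L(Q, K) = -349/522 - 234*K (L(Q, K) = -234*K - 349/522 = -349/522 - 234*K)
1/(-81091 + L(154, o(0))) = 1/(-81091 + (-349/522 - 0*(19 + 0))) = 1/(-81091 + (-349/522 - 0*19)) = 1/(-81091 + (-349/522 - 234*0)) = 1/(-81091 + (-349/522 + 0)) = 1/(-81091 - 349/522) = 1/(-42329851/522) = -522/42329851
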